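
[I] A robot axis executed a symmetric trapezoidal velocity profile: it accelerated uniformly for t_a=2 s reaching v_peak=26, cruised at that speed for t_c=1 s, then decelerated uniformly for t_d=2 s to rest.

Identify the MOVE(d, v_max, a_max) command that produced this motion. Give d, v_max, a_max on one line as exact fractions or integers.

d=78 v_max=26 a_max=13

a_max = 26/2 = 13
d_a = ½·26·2 = 26; d_c = 26·1 = 26
d = 2·26 + 26 = 78
t_c = 1 > 0 ⇒ limit active, v_max = 26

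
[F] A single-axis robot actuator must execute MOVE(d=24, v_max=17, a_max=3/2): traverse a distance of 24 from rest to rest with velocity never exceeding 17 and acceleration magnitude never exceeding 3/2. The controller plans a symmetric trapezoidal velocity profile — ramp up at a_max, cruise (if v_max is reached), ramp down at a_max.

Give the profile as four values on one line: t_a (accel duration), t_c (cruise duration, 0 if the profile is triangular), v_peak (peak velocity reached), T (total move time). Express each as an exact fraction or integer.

v_max²/a_max = 17²/(3/2) = 578/3
24 < 578/3 ⇒ no cruise
v_peak = √(24·3/2) = √36 = 6
t_a = 6/(3/2) = 4; t_c = 0
T = 2·4 = 8

t_a=4 t_c=0 v_peak=6 T=8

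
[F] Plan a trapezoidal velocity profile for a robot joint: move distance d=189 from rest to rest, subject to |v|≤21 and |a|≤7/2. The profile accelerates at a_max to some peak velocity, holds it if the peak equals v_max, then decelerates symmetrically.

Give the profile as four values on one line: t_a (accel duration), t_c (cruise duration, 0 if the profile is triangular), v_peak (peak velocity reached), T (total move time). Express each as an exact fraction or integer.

t_a=6 t_c=3 v_peak=21 T=15

vₘ²/aₘ = 21²/(7/2) = 126
189 ≥ 126 so v_max reached
t_a = 21/(7/2) = 6; v_peak = 21
d_cruise = 189 − 126 = 63; t_c = 63/21 = 3
T = 2·6 + 3 = 15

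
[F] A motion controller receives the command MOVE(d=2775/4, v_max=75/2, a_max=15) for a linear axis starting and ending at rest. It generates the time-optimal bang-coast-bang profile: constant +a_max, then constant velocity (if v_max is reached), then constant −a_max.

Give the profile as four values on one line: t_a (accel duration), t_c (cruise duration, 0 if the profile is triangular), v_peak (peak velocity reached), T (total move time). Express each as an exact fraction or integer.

(v_max)²/a_max = (75/2)²/15 = 375/4
2775/4 ≥ 375/4 so v_max reached
t_a = (75/2)/15 = 5/2; v_peak = 75/2
d_cruise = 2775/4 − 375/4 = 600; t_c = 600/(75/2) = 16
T = 2·5/2 + 16 = 21

t_a=5/2 t_c=16 v_peak=75/2 T=21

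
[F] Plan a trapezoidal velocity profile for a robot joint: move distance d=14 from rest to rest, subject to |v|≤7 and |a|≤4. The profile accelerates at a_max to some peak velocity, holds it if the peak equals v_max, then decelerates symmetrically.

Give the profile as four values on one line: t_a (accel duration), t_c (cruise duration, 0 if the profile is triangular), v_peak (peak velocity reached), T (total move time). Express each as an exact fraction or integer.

t_a=7/4 t_c=1/4 v_peak=7 T=15/4

(v_max)²/a_max = 7²/4 = 49/4
14 ≥ 49/4 ⇒ cruise phase
t_a = 7/4; v_peak = 7
d_cruise = 14 − 49/4 = 7/4; t_c = (7/4)/7 = 1/4
T = 2·7/4 + 1/4 = 15/4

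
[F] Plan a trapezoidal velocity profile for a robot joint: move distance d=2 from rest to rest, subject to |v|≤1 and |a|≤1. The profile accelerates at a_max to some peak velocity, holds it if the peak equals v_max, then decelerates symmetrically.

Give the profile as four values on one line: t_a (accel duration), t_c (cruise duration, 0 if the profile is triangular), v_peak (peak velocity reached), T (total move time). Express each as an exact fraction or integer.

v_max²/a_max = 1²/1 = 1
2 ≥ 1 ⇒ cruise phase
t_a = 1/1 = 1; v_peak = 1
d_cruise = 2 − 1 = 1; t_c = 1/1 = 1
T = 2·1 + 1 = 3

t_a=1 t_c=1 v_peak=1 T=3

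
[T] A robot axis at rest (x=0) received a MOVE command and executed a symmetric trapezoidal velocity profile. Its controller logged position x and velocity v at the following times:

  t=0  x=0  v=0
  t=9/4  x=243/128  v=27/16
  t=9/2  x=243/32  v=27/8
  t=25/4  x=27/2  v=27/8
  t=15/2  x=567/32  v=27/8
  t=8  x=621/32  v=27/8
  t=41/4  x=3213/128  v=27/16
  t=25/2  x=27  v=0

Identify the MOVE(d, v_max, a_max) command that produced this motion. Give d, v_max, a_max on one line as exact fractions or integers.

d=27 v_max=27/8 a_max=3/4

final state: t=25/2, x=27, v=0 → d = 27
a_max = (27/16−0)/(9/4−0) = 3/4
max v = 27/8 over t∈[9/2,8] → v_max = 27/8
check: 27/8·(9/2+7/2) = 27 ✓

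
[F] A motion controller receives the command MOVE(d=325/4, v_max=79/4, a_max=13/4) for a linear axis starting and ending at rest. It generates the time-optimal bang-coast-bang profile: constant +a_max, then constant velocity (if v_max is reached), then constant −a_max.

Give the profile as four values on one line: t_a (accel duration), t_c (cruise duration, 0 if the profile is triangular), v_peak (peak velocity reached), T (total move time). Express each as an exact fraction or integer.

t_a=5 t_c=0 v_peak=65/4 T=10

v_max²/a_max = (79/4)²/(13/4) = 6241/52
325/4 < 6241/52 ⇒ no cruise
v_peak = √(325/4·13/4) = √(4225/16) = 65/4
t_a = (65/4)/(13/4) = 5; t_c = 0
T = 2·5 = 10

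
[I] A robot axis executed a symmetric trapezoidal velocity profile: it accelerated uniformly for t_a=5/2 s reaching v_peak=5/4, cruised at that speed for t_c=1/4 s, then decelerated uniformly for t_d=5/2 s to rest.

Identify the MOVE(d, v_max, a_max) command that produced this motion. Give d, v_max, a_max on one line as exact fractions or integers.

a_max = (5/4)/(5/2) = 1/2
d_a = ½·5/4·5/2 = 25/16; d_c = 5/4·1/4 = 5/16
d = 2·25/16 + 5/16 = 55/16
t_c = 1/4 > 0 → v_max = v_peak = 5/4

d=55/16 v_max=5/4 a_max=1/2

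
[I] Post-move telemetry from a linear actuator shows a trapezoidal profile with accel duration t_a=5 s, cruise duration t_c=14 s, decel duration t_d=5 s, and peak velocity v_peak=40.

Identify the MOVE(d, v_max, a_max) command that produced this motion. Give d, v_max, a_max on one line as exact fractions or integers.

d=760 v_max=40 a_max=8

a_max = 40/5 = 8
d_a = ½·40·5 = 100; d_c = 40·14 = 560
d = 2·100 + 560 = 760
t_c = 14 > 0 so v_max = 40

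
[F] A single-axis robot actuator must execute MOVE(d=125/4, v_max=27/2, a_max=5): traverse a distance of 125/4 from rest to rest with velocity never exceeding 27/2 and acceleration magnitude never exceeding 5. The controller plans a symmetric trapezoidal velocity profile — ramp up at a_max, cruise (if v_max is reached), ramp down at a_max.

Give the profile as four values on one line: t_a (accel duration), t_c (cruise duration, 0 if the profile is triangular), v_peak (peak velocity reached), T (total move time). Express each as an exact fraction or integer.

t_a=5/2 t_c=0 v_peak=25/2 T=5

(v_max)²/a_max = (27/2)²/5 = 729/20
125/4 < 729/20 so t_c = 0
v_peak = √(125/4·5) = √(625/4) = 25/2
t_a = (25/2)/5 = 5/2; t_c = 0
T = 2·5/2 = 5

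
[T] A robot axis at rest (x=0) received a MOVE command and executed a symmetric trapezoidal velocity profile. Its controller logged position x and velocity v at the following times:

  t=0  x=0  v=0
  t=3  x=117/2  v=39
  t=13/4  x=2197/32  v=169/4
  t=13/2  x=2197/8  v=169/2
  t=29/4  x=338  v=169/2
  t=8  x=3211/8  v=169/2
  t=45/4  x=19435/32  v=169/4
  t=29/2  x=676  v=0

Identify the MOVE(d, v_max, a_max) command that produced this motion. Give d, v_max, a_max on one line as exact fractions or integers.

d=676 v_max=169/2 a_max=13

final state: t=29/2, x=676, v=0 → d = 676
a_max = (39−0)/(3−0) = 13
max v = 169/2 over t∈[13/2,8] → v_max = 169/2
check: 169/2·(13/2+3/2) = 676 ✓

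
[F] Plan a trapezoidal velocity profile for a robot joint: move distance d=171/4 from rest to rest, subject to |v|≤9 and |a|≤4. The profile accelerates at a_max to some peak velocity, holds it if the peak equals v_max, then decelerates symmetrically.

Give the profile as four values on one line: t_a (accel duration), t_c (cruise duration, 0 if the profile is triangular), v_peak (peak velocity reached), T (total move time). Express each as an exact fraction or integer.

(v_max)²/a_max = 9²/4 = 81/4
171/4 ≥ 81/4 so v_max reached
t_a = 9/4; v_peak = 9
d_cruise = 171/4 − 81/4 = 45/2; t_c = (45/2)/9 = 5/2
T = 2·9/4 + 5/2 = 7

t_a=9/4 t_c=5/2 v_peak=9 T=7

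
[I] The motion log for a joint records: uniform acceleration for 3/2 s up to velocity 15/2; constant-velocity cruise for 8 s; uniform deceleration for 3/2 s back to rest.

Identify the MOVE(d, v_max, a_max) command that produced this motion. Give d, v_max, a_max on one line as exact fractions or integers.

d=285/4 v_max=15/2 a_max=5

a_max = (15/2)/(3/2) = 5
d_a = ½·15/2·3/2 = 45/8; d_c = 15/2·8 = 60
d = 2·45/8 + 60 = 285/4
t_c = 8 > 0 ⇒ limit active, v_max = 15/2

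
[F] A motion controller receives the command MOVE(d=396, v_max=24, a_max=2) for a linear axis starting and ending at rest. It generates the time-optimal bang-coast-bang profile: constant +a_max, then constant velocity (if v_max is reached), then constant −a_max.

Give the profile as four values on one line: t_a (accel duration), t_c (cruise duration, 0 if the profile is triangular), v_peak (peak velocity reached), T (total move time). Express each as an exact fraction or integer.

v_max²/a_max = 24²/2 = 288
396 ≥ 288 so v_max reached
t_a = 24/2 = 12; v_peak = 24
d_cruise = 396 − 288 = 108; t_c = 108/24 = 9/2
T = 2·12 + 9/2 = 57/2

t_a=12 t_c=9/2 v_peak=24 T=57/2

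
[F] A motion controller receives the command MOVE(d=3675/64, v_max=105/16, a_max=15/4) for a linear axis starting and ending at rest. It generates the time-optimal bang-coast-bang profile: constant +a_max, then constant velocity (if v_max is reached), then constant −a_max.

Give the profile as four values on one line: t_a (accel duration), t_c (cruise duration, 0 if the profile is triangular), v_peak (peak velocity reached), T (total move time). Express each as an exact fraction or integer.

(v_max)²/a_max = (105/16)²/(15/4) = 735/64
3675/64 ≥ 735/64 so v_max reached
t_a = (105/16)/(15/4) = 7/4; v_peak = 105/16
d_cruise = 3675/64 − 735/64 = 735/16; t_c = (735/16)/(105/16) = 7
T = 2·7/4 + 7 = 21/2

t_a=7/4 t_c=7 v_peak=105/16 T=21/2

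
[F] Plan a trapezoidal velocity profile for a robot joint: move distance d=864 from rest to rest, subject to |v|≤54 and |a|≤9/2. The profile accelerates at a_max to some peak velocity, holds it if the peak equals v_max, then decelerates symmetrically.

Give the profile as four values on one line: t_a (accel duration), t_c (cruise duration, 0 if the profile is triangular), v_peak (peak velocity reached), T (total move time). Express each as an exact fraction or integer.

t_a=12 t_c=4 v_peak=54 T=28

v_max²/a_max = 54²/(9/2) = 648
864 ≥ 648 so v_max reached
t_a = 54/(9/2) = 12; v_peak = 54
d_cruise = 864 − 648 = 216; t_c = 216/54 = 4
T = 2·12 + 4 = 28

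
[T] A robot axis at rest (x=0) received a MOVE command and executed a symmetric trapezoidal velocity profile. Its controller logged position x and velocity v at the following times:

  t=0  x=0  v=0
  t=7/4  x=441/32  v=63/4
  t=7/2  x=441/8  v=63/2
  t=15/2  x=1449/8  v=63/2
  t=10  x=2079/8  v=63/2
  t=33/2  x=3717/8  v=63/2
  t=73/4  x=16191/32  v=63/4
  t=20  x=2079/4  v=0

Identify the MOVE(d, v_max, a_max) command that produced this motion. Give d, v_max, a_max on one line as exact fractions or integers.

d=2079/4 v_max=63/2 a_max=9

final state: t=20, x=2079/4, v=0 → d = 2079/4
a_max = (63/4−0)/(7/4−0) = 9
max v = 63/2 over t∈[7/2,33/2] → v_max = 63/2
check: 63/2·(7/2+13) = 2079/4 ✓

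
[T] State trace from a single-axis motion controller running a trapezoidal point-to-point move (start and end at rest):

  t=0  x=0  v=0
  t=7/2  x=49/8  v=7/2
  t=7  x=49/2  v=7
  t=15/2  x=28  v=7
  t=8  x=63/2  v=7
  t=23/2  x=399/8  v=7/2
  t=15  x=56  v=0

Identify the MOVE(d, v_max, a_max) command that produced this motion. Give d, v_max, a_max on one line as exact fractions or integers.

d=56 v_max=7 a_max=1

final state: t=15, x=56, v=0 → d = 56
a_max = (7/2−0)/(7/2−0) = 1
max v = 7 over t∈[7,8] → v_max = 7
check: 7·(7+1) = 56 ✓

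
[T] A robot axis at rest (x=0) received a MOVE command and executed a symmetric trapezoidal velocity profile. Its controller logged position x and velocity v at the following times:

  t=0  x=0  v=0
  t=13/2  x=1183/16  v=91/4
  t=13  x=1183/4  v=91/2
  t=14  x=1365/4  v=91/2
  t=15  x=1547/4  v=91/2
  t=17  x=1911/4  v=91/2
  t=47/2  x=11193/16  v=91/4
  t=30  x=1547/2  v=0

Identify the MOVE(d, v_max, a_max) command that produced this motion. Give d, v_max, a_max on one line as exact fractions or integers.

d=1547/2 v_max=91/2 a_max=7/2

final state: t=30, x=1547/2, v=0 → d = 1547/2
a_max = (91/4−0)/(13/2−0) = 7/2
max v = 91/2 over t∈[13,17] → v_max = 91/2
check: 91/2·(13+4) = 1547/2 ✓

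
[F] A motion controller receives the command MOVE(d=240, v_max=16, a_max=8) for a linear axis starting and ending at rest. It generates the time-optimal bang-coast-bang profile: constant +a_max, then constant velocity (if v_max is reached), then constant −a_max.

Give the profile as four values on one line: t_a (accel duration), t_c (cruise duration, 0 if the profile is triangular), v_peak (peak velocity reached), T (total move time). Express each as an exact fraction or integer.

v_max²/a_max = 16²/8 = 32
240 ≥ 32 → trapezoidal
t_a = 16/8 = 2; v_peak = 16
d_cruise = 240 − 32 = 208; t_c = 208/16 = 13
T = 2·2 + 13 = 17

t_a=2 t_c=13 v_peak=16 T=17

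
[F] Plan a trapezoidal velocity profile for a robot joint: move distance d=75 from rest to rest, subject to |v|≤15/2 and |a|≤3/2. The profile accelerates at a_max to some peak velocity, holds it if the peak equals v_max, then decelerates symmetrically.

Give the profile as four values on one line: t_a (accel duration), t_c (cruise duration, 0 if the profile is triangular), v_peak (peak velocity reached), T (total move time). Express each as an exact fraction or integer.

t_a=5 t_c=5 v_peak=15/2 T=15

v_max²/a_max = (15/2)²/(3/2) = 75/2
75 ≥ 75/2 so v_max reached
t_a = (15/2)/(3/2) = 5; v_peak = 15/2
d_cruise = 75 − 75/2 = 75/2; t_c = (75/2)/(15/2) = 5
T = 2·5 + 5 = 15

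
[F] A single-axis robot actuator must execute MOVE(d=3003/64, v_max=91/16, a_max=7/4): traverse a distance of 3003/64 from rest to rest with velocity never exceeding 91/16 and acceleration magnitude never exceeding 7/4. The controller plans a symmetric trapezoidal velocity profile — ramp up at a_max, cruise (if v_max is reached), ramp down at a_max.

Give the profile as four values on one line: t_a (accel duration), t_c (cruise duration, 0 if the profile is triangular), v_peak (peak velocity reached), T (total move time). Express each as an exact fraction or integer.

t_a=13/4 t_c=5 v_peak=91/16 T=23/2

(v_max)²/a_max = (91/16)²/(7/4) = 1183/64
3003/64 ≥ 1183/64 ⇒ cruise phase
t_a = (91/16)/(7/4) = 13/4; v_peak = 91/16
d_cruise = 3003/64 − 1183/64 = 455/16; t_c = (455/16)/(91/16) = 5
T = 2·13/4 + 5 = 23/2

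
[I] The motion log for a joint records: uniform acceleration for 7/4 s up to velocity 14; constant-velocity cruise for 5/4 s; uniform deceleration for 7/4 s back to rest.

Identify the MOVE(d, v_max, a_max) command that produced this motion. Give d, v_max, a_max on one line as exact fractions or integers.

a_max = 14/(7/4) = 8
d_a = ½·14·7/4 = 49/4; d_c = 14·5/4 = 35/2
d = 2·49/4 + 35/2 = 42
t_c = 5/4 > 0 so v_max = 14

d=42 v_max=14 a_max=8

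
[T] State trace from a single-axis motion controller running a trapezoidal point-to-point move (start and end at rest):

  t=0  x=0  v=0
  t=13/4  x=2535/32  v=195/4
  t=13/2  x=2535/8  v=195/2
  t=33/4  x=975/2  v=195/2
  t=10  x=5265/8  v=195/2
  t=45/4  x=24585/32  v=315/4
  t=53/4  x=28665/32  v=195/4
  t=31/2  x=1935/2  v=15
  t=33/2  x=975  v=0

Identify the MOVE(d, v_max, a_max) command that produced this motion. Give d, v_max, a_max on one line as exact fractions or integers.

d=975 v_max=195/2 a_max=15

final state: t=33/2, x=975, v=0 → d = 975
a_max = (195/4−0)/(13/4−0) = 15
max v = 195/2 over t∈[13/2,10] → v_max = 195/2
check: 195/2·(13/2+7/2) = 975 ✓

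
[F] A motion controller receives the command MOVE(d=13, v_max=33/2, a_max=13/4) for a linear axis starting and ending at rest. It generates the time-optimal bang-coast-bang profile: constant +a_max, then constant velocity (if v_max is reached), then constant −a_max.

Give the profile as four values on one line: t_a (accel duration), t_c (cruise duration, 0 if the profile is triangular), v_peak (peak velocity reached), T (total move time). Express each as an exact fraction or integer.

t_a=2 t_c=0 v_peak=13/2 T=4

vₘ²/aₘ = (33/2)²/(13/4) = 1089/13
13 < 1089/13 ⇒ no cruise
v_peak = √(13·13/4) = √(169/4) = 13/2
t_a = (13/2)/(13/4) = 2; t_c = 0
T = 2·2 = 4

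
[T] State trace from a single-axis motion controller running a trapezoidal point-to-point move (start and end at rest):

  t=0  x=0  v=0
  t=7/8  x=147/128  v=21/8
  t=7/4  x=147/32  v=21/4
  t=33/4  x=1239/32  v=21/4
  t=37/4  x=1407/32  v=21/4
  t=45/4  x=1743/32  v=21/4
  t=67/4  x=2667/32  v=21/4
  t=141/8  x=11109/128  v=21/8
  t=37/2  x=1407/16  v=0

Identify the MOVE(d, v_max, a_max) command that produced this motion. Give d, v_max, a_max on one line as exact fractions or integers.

d=1407/16 v_max=21/4 a_max=3

final state: t=37/2, x=1407/16, v=0 → d = 1407/16
a_max = (21/8−0)/(7/8−0) = 3
max v = 21/4 over t∈[7/4,67/4] → v_max = 21/4
check: 21/4·(7/4+15) = 1407/16 ✓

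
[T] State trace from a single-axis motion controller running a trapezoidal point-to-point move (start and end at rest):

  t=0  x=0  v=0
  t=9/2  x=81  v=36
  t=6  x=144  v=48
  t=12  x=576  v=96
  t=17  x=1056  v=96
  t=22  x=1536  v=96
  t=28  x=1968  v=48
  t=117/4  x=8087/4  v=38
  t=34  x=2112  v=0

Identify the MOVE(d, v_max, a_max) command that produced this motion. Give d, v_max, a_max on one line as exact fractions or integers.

final state: t=34, x=2112, v=0 → d = 2112
a_max = (36−0)/(9/2−0) = 8
max v = 96 over t∈[12,22] → v_max = 96
check: 96·(12+10) = 2112 ✓

d=2112 v_max=96 a_max=8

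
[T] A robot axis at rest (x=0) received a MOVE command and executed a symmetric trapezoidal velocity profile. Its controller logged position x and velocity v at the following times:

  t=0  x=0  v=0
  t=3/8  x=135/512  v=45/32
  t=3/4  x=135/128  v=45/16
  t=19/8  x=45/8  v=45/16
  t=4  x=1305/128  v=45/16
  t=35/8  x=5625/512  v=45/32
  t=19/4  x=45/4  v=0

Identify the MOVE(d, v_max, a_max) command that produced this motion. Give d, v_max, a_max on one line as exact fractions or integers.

d=45/4 v_max=45/16 a_max=15/4

final state: t=19/4, x=45/4, v=0 → d = 45/4
a_max = (45/32−0)/(3/8−0) = 15/4
max v = 45/16 over t∈[3/4,4] → v_max = 45/16
check: 45/16·(3/4+13/4) = 45/4 ✓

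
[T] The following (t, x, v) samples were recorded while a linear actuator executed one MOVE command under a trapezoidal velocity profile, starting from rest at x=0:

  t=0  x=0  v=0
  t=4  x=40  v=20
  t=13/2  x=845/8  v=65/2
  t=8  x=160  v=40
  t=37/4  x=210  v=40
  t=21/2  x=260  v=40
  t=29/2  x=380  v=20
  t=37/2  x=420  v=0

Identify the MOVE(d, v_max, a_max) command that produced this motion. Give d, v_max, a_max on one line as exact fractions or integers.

final state: t=37/2, x=420, v=0 → d = 420
a_max = (20−0)/(4−0) = 5
max v = 40 over t∈[8,21/2] → v_max = 40
check: 40·(8+5/2) = 420 ✓

d=420 v_max=40 a_max=5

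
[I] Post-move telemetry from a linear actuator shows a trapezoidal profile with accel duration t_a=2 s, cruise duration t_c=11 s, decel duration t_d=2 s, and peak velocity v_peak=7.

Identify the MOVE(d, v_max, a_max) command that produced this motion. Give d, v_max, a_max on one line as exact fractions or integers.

d=91 v_max=7 a_max=7/2

a_max = 7/2
d_a = ½·7·2 = 7; d_c = 7·11 = 77
d = 2·7 + 77 = 91
t_c = 11 > 0 ⇒ limit active, v_max = 7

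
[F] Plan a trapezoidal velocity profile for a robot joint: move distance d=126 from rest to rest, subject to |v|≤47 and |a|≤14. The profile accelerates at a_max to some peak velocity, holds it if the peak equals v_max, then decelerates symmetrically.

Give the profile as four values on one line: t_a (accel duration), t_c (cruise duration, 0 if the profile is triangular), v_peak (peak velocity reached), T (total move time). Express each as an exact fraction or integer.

t_a=3 t_c=0 v_peak=42 T=6

(v_max)²/a_max = 47²/14 = 2209/14
126 < 2209/14 ⇒ no cruise
v_peak = √(126·14) = √1764 = 42
t_a = 42/14 = 3; t_c = 0
T = 2·3 = 6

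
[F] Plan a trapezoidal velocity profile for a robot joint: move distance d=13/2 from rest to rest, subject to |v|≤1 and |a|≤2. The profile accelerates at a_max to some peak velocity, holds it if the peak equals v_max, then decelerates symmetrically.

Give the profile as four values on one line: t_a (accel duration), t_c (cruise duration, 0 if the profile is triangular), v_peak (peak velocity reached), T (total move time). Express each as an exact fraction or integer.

v_max²/a_max = 1²/2 = 1/2
13/2 ≥ 1/2 ⇒ cruise phase
t_a = 1/2; v_peak = 1
d_cruise = 13/2 − 1/2 = 6; t_c = 6/1 = 6
T = 2·1/2 + 6 = 7

t_a=1/2 t_c=6 v_peak=1 T=7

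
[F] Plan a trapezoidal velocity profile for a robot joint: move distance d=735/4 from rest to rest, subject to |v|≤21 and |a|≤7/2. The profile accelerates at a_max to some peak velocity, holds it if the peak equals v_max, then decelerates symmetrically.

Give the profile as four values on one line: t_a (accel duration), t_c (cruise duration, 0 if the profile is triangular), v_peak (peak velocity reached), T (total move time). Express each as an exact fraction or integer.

t_a=6 t_c=11/4 v_peak=21 T=59/4

vₘ²/aₘ = 21²/(7/2) = 126
735/4 ≥ 126 ⇒ cruise phase
t_a = 21/(7/2) = 6; v_peak = 21
d_cruise = 735/4 − 126 = 231/4; t_c = (231/4)/21 = 11/4
T = 2·6 + 11/4 = 59/4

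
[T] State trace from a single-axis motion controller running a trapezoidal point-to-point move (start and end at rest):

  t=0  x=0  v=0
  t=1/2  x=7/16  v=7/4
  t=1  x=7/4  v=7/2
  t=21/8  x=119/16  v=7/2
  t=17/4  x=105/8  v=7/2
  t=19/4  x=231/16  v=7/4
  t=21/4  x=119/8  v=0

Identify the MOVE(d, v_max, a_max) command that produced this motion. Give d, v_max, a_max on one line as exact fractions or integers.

d=119/8 v_max=7/2 a_max=7/2

final state: t=21/4, x=119/8, v=0 → d = 119/8
a_max = (7/4−0)/(1/2−0) = 7/2
max v = 7/2 over t∈[1,17/4] → v_max = 7/2
check: 7/2·(1+13/4) = 119/8 ✓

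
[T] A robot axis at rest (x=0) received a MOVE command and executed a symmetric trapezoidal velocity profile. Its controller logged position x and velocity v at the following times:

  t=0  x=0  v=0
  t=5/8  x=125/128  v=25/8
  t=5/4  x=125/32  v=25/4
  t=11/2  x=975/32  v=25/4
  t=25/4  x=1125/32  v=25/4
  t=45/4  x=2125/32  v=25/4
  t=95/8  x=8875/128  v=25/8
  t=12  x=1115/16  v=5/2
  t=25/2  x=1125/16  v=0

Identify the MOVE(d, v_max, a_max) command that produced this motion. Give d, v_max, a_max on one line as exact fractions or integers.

final state: t=25/2, x=1125/16, v=0 → d = 1125/16
a_max = (25/8−0)/(5/8−0) = 5
max v = 25/4 over t∈[5/4,45/4] → v_max = 25/4
check: 25/4·(5/4+10) = 1125/16 ✓

d=1125/16 v_max=25/4 a_max=5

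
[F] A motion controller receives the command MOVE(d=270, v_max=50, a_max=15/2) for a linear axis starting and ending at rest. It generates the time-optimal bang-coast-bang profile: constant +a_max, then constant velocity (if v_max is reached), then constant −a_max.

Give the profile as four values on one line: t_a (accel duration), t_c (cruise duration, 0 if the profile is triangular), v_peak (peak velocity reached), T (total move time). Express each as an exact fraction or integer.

vₘ²/aₘ = 50²/(15/2) = 1000/3
270 < 1000/3 so t_c = 0
v_peak = √(270·15/2) = √2025 = 45
t_a = 45/(15/2) = 6; t_c = 0
T = 2·6 = 12

t_a=6 t_c=0 v_peak=45 T=12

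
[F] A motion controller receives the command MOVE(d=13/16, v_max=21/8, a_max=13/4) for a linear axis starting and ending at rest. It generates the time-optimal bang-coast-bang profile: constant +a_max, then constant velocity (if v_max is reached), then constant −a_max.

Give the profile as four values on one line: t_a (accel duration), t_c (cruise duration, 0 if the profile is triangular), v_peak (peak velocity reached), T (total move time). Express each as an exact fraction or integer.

vₘ²/aₘ = (21/8)²/(13/4) = 441/208
13/16 < 441/208 → triangular
v_peak = √(13/16·13/4) = √(169/64) = 13/8
t_a = (13/8)/(13/4) = 1/2; t_c = 0
T = 2·1/2 = 1

t_a=1/2 t_c=0 v_peak=13/8 T=1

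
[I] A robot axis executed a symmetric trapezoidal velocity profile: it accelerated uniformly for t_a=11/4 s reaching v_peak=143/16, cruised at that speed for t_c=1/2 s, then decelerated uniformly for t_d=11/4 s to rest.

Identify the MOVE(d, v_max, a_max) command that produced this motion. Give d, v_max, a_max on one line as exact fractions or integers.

a_max = (143/16)/(11/4) = 13/4
d_a = ½·143/16·11/4 = 1573/128; d_c = 143/16·1/2 = 143/32
d = 2·1573/128 + 143/32 = 1859/64
t_c = 1/2 > 0 → v_max = v_peak = 143/16

d=1859/64 v_max=143/16 a_max=13/4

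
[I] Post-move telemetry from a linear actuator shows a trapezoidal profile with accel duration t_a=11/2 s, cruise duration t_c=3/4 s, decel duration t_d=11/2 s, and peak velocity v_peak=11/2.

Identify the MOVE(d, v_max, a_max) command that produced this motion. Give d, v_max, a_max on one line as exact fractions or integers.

d=275/8 v_max=11/2 a_max=1

a_max = (11/2)/(11/2) = 1
d_a = ½·11/2·11/2 = 121/8; d_c = 11/2·3/4 = 33/8
d = 2·121/8 + 33/8 = 275/8
t_c = 3/4 > 0 ⇒ limit active, v_max = 11/2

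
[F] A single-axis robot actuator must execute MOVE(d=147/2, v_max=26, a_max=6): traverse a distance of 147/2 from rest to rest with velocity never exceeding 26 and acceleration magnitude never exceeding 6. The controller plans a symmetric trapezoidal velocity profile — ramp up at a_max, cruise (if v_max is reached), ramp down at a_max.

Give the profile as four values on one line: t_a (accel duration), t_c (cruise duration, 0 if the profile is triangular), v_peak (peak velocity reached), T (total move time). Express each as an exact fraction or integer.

(v_max)²/a_max = 26²/6 = 338/3
147/2 < 338/3 ⇒ no cruise
v_peak = √(147/2·6) = √441 = 21
t_a = 21/6 = 7/2; t_c = 0
T = 2·7/2 = 7

t_a=7/2 t_c=0 v_peak=21 T=7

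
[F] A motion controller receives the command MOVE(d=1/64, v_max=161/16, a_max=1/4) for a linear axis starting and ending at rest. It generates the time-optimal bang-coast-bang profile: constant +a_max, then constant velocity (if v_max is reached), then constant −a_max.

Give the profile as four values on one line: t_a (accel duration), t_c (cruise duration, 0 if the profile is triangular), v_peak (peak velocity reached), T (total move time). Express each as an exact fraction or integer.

t_a=1/4 t_c=0 v_peak=1/16 T=1/2

v_max²/a_max = (161/16)²/(1/4) = 25921/64
1/64 < 25921/64 → triangular
v_peak = √(1/64·1/4) = √(1/256) = 1/16
t_a = (1/16)/(1/4) = 1/4; t_c = 0
T = 2·1/4 = 1/2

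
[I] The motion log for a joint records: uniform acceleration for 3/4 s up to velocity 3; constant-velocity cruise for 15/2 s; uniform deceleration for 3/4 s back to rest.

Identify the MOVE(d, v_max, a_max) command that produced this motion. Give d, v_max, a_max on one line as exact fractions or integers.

a_max = 3/(3/4) = 4
d_a = ½·3·3/4 = 9/8; d_c = 3·15/2 = 45/2
d = 2·9/8 + 45/2 = 99/4
t_c = 15/2 > 0 so v_max = 3

d=99/4 v_max=3 a_max=4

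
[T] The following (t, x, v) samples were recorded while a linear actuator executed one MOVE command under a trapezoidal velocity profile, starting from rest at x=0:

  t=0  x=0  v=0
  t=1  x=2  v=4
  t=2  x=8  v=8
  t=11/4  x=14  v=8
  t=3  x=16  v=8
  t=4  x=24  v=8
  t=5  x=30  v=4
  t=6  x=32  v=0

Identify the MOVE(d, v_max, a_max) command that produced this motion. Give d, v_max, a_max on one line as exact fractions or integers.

final state: t=6, x=32, v=0 → d = 32
a_max = (4−0)/(1−0) = 4
max v = 8 over t∈[2,4] → v_max = 8
check: 8·(2+2) = 32 ✓

d=32 v_max=8 a_max=4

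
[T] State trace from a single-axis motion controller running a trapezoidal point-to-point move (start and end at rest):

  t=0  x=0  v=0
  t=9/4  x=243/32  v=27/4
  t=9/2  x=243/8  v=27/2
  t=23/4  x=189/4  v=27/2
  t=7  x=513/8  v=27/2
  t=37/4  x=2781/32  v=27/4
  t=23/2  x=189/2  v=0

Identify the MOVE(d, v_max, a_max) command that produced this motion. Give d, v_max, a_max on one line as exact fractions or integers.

d=189/2 v_max=27/2 a_max=3

final state: t=23/2, x=189/2, v=0 → d = 189/2
a_max = (27/4−0)/(9/4−0) = 3
max v = 27/2 over t∈[9/2,7] → v_max = 27/2
check: 27/2·(9/2+5/2) = 189/2 ✓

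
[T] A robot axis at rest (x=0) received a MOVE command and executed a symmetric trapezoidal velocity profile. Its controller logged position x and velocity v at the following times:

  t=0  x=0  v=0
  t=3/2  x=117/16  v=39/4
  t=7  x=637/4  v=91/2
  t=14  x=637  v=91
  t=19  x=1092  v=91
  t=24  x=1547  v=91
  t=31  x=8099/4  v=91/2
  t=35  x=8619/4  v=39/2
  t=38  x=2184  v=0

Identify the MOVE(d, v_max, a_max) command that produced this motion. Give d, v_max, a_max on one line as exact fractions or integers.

d=2184 v_max=91 a_max=13/2

final state: t=38, x=2184, v=0 → d = 2184
a_max = (39/4−0)/(3/2−0) = 13/2
max v = 91 over t∈[14,24] → v_max = 91
check: 91·(14+10) = 2184 ✓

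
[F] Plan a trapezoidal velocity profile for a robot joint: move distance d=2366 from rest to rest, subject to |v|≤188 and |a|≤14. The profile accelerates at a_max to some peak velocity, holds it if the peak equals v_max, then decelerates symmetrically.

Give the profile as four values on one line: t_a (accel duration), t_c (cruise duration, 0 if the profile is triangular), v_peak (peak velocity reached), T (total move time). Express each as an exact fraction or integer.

v_max²/a_max = 188²/14 = 17672/7
2366 < 17672/7 so t_c = 0
v_peak = √(2366·14) = √33124 = 182
t_a = 182/14 = 13; t_c = 0
T = 2·13 = 26

t_a=13 t_c=0 v_peak=182 T=26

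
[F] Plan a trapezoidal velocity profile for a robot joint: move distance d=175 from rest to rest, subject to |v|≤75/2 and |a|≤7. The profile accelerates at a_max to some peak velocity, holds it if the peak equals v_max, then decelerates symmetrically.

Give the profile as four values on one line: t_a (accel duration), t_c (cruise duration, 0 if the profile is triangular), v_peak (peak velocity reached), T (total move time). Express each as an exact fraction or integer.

t_a=5 t_c=0 v_peak=35 T=10

v_max²/a_max = (75/2)²/7 = 5625/28
175 < 5625/28 ⇒ no cruise
v_peak = √(175·7) = √1225 = 35
t_a = 35/7 = 5; t_c = 0
T = 2·5 = 10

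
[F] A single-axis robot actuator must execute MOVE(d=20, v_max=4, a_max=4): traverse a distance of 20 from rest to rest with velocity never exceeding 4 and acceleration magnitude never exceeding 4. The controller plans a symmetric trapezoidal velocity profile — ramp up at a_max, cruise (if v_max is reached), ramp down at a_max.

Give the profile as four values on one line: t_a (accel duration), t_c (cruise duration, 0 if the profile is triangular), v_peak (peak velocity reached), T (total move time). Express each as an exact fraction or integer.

t_a=1 t_c=4 v_peak=4 T=6

(v_max)²/a_max = 4²/4 = 4
20 ≥ 4 so v_max reached
t_a = 4/4 = 1; v_peak = 4
d_cruise = 20 − 4 = 16; t_c = 16/4 = 4
T = 2·1 + 4 = 6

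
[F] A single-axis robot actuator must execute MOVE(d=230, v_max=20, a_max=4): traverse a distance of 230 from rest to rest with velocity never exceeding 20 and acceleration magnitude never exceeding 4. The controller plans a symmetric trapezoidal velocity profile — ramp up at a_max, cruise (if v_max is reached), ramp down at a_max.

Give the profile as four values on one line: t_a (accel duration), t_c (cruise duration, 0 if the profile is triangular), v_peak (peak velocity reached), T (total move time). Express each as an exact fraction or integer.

t_a=5 t_c=13/2 v_peak=20 T=33/2

vₘ²/aₘ = 20²/4 = 100
230 ≥ 100 ⇒ cruise phase
t_a = 20/4 = 5; v_peak = 20
d_cruise = 230 − 100 = 130; t_c = 130/20 = 13/2
T = 2·5 + 13/2 = 33/2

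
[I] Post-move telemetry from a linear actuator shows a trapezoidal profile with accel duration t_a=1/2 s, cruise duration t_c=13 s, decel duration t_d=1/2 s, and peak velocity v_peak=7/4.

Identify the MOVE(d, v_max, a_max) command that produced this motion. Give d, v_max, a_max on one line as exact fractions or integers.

d=189/8 v_max=7/4 a_max=7/2

a_max = (7/4)/(1/2) = 7/2
d_a = ½·7/4·1/2 = 7/16; d_c = 7/4·13 = 91/4
d = 2·7/16 + 91/4 = 189/8
t_c = 13 > 0 so v_max = 7/4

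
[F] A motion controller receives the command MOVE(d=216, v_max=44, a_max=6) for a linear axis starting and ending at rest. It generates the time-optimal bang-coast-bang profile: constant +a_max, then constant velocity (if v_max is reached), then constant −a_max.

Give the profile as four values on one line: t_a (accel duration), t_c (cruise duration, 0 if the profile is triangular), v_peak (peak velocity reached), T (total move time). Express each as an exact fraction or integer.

vₘ²/aₘ = 44²/6 = 968/3
216 < 968/3 ⇒ no cruise
v_peak = √(216·6) = √1296 = 36
t_a = 36/6 = 6; t_c = 0
T = 2·6 = 12

t_a=6 t_c=0 v_peak=36 T=12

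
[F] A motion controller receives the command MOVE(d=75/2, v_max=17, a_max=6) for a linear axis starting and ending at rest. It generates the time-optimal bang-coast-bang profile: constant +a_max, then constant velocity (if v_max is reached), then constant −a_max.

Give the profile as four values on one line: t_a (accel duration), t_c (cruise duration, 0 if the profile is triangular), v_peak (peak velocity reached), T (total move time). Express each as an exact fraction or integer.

(v_max)²/a_max = 17²/6 = 289/6
75/2 < 289/6 ⇒ no cruise
v_peak = √(75/2·6) = √225 = 15
t_a = 15/6 = 5/2; t_c = 0
T = 2·5/2 = 5

t_a=5/2 t_c=0 v_peak=15 T=5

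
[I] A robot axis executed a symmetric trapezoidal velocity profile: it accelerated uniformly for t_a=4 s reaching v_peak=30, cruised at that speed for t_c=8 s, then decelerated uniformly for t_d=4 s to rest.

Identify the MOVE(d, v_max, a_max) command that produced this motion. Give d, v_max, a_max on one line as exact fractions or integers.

d=360 v_max=30 a_max=15/2

a_max = 30/4 = 15/2
d_a = ½·30·4 = 60; d_c = 30·8 = 240
d = 2·60 + 240 = 360
t_c = 8 > 0 so v_max = 30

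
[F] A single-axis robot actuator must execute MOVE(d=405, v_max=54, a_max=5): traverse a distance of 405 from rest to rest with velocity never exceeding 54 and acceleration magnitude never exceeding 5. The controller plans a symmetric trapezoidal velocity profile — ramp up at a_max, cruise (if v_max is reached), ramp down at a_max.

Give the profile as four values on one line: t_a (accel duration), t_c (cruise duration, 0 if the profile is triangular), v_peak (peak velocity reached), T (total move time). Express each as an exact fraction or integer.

v_max²/a_max = 54²/5 = 2916/5
405 < 2916/5 → triangular
v_peak = √(405·5) = √2025 = 45
t_a = 45/5 = 9; t_c = 0
T = 2·9 = 18

t_a=9 t_c=0 v_peak=45 T=18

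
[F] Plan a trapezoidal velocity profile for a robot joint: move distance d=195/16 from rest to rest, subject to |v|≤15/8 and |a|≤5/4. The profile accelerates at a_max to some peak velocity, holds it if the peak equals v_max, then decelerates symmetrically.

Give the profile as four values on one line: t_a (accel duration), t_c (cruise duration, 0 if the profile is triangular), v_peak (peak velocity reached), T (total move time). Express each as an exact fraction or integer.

v_max²/a_max = (15/8)²/(5/4) = 45/16
195/16 ≥ 45/16 ⇒ cruise phase
t_a = (15/8)/(5/4) = 3/2; v_peak = 15/8
d_cruise = 195/16 − 45/16 = 75/8; t_c = (75/8)/(15/8) = 5
T = 2·3/2 + 5 = 8

t_a=3/2 t_c=5 v_peak=15/8 T=8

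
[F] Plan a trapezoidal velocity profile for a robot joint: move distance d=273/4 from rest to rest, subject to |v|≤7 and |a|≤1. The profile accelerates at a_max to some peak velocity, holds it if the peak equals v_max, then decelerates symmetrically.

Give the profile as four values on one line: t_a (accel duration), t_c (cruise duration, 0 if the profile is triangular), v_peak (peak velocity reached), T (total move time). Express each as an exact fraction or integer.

(v_max)²/a_max = 7²/1 = 49
273/4 ≥ 49 so v_max reached
t_a = 7/1 = 7; v_peak = 7
d_cruise = 273/4 − 49 = 77/4; t_c = (77/4)/7 = 11/4
T = 2·7 + 11/4 = 67/4

t_a=7 t_c=11/4 v_peak=7 T=67/4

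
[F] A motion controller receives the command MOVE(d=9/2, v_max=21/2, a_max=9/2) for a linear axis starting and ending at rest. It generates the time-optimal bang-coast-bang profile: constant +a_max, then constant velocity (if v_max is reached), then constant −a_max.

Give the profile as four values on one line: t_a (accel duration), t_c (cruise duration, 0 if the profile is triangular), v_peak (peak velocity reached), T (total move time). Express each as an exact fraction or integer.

t_a=1 t_c=0 v_peak=9/2 T=2

vₘ²/aₘ = (21/2)²/(9/2) = 49/2
9/2 < 49/2 → triangular
v_peak = √(9/2·9/2) = √(81/4) = 9/2
t_a = (9/2)/(9/2) = 1; t_c = 0
T = 2·1 = 2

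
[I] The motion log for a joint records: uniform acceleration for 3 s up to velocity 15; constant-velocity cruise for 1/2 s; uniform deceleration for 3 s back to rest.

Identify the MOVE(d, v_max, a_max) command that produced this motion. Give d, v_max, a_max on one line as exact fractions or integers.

d=105/2 v_max=15 a_max=5

a_max = 15/3 = 5
d_a = ½·15·3 = 45/2; d_c = 15·1/2 = 15/2
d = 2·45/2 + 15/2 = 105/2
t_c = 1/2 > 0 ⇒ limit active, v_max = 15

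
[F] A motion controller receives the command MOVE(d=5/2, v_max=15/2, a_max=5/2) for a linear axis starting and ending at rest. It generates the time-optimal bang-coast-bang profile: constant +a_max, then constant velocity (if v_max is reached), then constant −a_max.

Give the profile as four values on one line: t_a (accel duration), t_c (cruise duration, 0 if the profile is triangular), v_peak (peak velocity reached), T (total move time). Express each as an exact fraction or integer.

t_a=1 t_c=0 v_peak=5/2 T=2

(v_max)²/a_max = (15/2)²/(5/2) = 45/2
5/2 < 45/2 → triangular
v_peak = √(5/2·5/2) = √(25/4) = 5/2
t_a = (5/2)/(5/2) = 1; t_c = 0
T = 2·1 = 2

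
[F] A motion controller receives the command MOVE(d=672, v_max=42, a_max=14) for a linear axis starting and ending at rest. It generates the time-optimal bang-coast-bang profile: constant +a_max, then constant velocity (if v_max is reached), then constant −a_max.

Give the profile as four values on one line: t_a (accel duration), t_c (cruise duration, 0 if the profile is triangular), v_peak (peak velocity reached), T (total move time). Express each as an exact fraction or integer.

(v_max)²/a_max = 42²/14 = 126
672 ≥ 126 so v_max reached
t_a = 42/14 = 3; v_peak = 42
d_cruise = 672 − 126 = 546; t_c = 546/42 = 13
T = 2·3 + 13 = 19

t_a=3 t_c=13 v_peak=42 T=19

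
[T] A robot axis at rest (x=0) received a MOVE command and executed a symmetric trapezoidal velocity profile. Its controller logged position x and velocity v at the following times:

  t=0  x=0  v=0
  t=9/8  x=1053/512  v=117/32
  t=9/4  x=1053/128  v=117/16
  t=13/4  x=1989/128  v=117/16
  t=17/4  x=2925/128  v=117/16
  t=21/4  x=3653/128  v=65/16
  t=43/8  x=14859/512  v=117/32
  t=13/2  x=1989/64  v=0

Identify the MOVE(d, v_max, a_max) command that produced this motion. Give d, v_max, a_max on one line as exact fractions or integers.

final state: t=13/2, x=1989/64, v=0 → d = 1989/64
a_max = (117/32−0)/(9/8−0) = 13/4
max v = 117/16 over t∈[9/4,17/4] → v_max = 117/16
check: 117/16·(9/4+2) = 1989/64 ✓

d=1989/64 v_max=117/16 a_max=13/4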